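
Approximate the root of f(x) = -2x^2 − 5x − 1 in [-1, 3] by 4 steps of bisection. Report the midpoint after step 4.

-0.25

x = 1 gives f = -8, negative; keep [-1, 1]
x = 0 gives f = -1, negative; keep [-1, 0]
x = -0.5 gives f = 1, positive; keep [-0.5, 0]
x = -0.25 gives f = 0.125, positive; keep [-0.25, 0]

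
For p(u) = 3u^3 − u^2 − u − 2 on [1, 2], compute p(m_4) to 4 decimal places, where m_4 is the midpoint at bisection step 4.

0.4260

u = 1.5 gives p = 4.375, positive; keep [1, 1.5]
u = 1.25 gives p = 1.046875, positive; keep [1, 1.25]
u = 1.125 gives p = -0.119141, negative; keep [1.125, 1.25]
u = 1.1875 gives p = 0.426, positive; keep [1.125, 1.1875]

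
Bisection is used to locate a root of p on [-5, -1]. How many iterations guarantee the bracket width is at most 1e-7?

26

Width after n steps is 4/2^n. Need 2^n ≥ 4/1e-7 = 40000000.
2^25 = 33554432 < 40000000 ≤ 2^26 = 67108864, so n = 26.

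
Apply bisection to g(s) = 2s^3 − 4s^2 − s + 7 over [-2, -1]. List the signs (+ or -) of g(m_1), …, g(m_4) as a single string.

s = -1.5 gives g = -7.25, negative; keep [-1.5, -1]
s = -1.25 gives g = -1.90625, negative; keep [-1.25, -1]
s = -1.125 gives g = 0.214844, positive; keep [-1.25, -1.125]
s = -1.1875 gives g = -0.8022, negative; keep [-1.1875, -1.125]

--+-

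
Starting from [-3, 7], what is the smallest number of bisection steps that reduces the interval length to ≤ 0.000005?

21

Width after n steps is 10/2^n. Need 2^n ≥ 10/0.000005 = 2000000.
2^20 = 1048576 < 2000000 ≤ 2^21 = 2097152, so n = 21.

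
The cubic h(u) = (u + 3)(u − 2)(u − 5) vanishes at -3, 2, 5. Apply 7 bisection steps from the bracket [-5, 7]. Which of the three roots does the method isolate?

u = 1 gives h = 16, positive; keep [-5, 1]
u = -2 gives h = 28, positive; keep [-5, -2]
u = -3.5 gives h = -23.375, negative; keep [-3.5, -2]
u = -2.75 gives h = 9.2031, positive; keep [-3.5, -2.75]
u = -3.125 gives h = -5.2051, negative; keep [-3.125, -2.75]
u = -2.9375 gives h = 2.4495, positive; keep [-3.125, -2.9375]
u = -3.03125 gives h = -1.2627, negative; keep [-3.03125, -2.9375]

-3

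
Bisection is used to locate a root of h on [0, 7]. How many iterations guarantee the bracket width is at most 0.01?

10

Width after n steps is 7/2^n. Need 2^n ≥ 7/0.01 = 700.
2^9 = 512 < 700 ≤ 2^10 = 1024, so n = 10.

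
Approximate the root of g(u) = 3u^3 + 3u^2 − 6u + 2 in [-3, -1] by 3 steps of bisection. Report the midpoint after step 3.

m = -2, g(m) = 2 (+); new bracket [-3, -2]
m = -2.5, g(m) = -11.125 (−); new bracket [-2.5, -2]
m = -2.25, g(m) = -3.484375 (−); new bracket [-2.25, -2]

-2.25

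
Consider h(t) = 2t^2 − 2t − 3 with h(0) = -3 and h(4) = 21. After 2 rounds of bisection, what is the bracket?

t = 2 gives h = 1, positive; keep [0, 2]
t = 1 gives h = -3, negative; keep [1, 2]

[1, 2]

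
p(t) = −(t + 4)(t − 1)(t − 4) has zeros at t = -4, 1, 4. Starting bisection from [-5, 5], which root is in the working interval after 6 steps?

p(0) = -16 < 0, so the root lies in [-5, 0]
p(-2.5) = -34.125 < 0, so the root lies in [-5, -2.5]
p(-3.75) = -9.203125 < 0, so the root lies in [-5, -3.75]
p(-4.375) = 16.8809 > 0, so the root lies in [-4.375, -3.75]
p(-4.0625) = 2.551 > 0, so the root lies in [-4.0625, -3.75]
p(-3.90625) = -3.6366 < 0, so the root lies in [-4.0625, -3.90625]

-4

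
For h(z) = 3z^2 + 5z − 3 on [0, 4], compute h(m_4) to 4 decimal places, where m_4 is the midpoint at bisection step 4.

h(2) = 19 > 0, so the root lies in [0, 2]
h(1) = 5 > 0, so the root lies in [0, 1]
h(0.5) = 0.25 > 0, so the root lies in [0, 0.5]
h(0.25) = -1.5625 < 0, so the root lies in [0.25, 0.5]

-1.5625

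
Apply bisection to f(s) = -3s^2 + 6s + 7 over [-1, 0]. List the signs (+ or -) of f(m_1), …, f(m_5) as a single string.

++-+-

m = -0.5, f(m) = 3.25 (+); new bracket [-1, -0.5]
m = -0.75, f(m) = 0.8125 (+); new bracket [-1, -0.75]
m = -0.875, f(m) = -0.546875 (−); new bracket [-0.875, -0.75]
m = -0.8125, f(m) = 0.1445 (+); new bracket [-0.875, -0.8125]
m = -0.84375, f(m) = -0.1982 (−); new bracket [-0.84375, -0.8125]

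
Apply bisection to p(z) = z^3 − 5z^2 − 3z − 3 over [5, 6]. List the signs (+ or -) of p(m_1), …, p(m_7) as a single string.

-+-++++

z = 5.5 gives p = -4.375, negative; keep [5.5, 6]
z = 5.75 gives p = 4.546875, positive; keep [5.5, 5.75]
z = 5.625 gives p = -0.099609, negative; keep [5.625, 5.75]
z = 5.6875 gives p = 2.1765, positive; keep [5.625, 5.6875]
z = 5.65625 gives p = 1.0268, positive; keep [5.625, 5.65625]
z = 5.640625 gives p = 0.4607, positive; keep [5.625, 5.640625]
z = 5.6328125 gives p = 0.1798, positive; keep [5.625, 5.6328125]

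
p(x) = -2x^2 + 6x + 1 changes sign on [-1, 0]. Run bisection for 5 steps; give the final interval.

[-0.1875, -0.15625]

m = -0.5, p(m) = -2.5 (−); new bracket [-0.5, 0]
m = -0.25, p(m) = -0.625 (−); new bracket [-0.25, 0]
m = -0.125, p(m) = 0.21875 (+); new bracket [-0.25, -0.125]
m = -0.1875, p(m) = -0.1953 (−); new bracket [-0.1875, -0.125]
m = -0.15625, p(m) = 0.0137 (+); new bracket [-0.1875, -0.15625]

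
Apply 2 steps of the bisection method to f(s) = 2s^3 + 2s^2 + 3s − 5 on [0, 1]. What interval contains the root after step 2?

midpoint 0.5: f = -2.75 < 0 → [0.5, 1]
midpoint 0.75: f = -0.78125 < 0 → [0.75, 1]

[0.75, 1]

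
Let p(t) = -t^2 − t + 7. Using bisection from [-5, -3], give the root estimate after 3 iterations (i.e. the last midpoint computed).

-3.25

t = -4 gives p = -5, negative; keep [-4, -3]
t = -3.5 gives p = -1.75, negative; keep [-3.5, -3]
t = -3.25 gives p = -0.3125, negative; keep [-3.25, -3]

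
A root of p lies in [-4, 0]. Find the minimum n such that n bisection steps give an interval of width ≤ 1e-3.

12

Width after n steps is 4/2^n. Need 2^n ≥ 4/1e-3 = 4000.
2^11 = 2048 < 4000 ≤ 2^12 = 4096, so n = 12.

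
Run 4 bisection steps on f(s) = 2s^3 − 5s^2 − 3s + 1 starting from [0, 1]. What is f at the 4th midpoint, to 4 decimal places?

0.2749

m = 0.5, f(m) = -1.5 (−); new bracket [0, 0.5]
m = 0.25, f(m) = -0.03125 (−); new bracket [0, 0.25]
m = 0.125, f(m) = 0.550781 (+); new bracket [0.125, 0.25]
m = 0.1875, f(m) = 0.2749 (+); new bracket [0.1875, 0.25]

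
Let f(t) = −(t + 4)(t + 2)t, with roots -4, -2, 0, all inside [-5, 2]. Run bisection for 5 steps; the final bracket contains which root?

0

t = -1.5 gives f = 1.875, positive; keep [-1.5, 2]
t = 0.25 gives f = -2.390625, negative; keep [-1.5, 0.25]
t = -0.625 gives f = 2.900391, positive; keep [-0.625, 0.25]
t = -0.1875 gives f = 1.2957, positive; keep [-0.1875, 0.25]
t = 0.03125 gives f = -0.2559, negative; keep [-0.1875, 0.03125]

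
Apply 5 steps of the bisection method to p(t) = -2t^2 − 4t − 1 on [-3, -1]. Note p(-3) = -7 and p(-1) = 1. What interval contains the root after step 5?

[-1.75, -1.6875]

t = -2 gives p = -1, negative; keep [-2, -1]
t = -1.5 gives p = 0.5, positive; keep [-2, -1.5]
t = -1.75 gives p = -0.125, negative; keep [-1.75, -1.5]
t = -1.625 gives p = 0.2188, positive; keep [-1.75, -1.625]
t = -1.6875 gives p = 0.0547, positive; keep [-1.75, -1.6875]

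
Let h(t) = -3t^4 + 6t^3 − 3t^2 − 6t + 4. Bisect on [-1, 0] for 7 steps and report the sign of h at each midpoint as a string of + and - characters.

+++-++-

t = -0.5 gives h = 5.3125, positive; keep [-1, -0.5]
t = -0.75 gives h = 3.332031, positive; keep [-1, -0.75]
t = -0.875 gives h = 1.175049, positive; keep [-1, -0.875]
t = -0.9375 gives h = -0.273, negative; keep [-0.9375, -0.875]
t = -0.90625 gives h = 0.4843, positive; keep [-0.9375, -0.90625]
t = -0.921875 gives h = 0.1142, positive; keep [-0.9375, -0.921875]
t = -0.9296875 gives h = -0.0773, negative; keep [-0.9296875, -0.921875]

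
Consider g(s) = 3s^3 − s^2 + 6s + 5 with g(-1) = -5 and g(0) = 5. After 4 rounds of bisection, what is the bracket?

m = -0.5, g(m) = 1.375 (+); new bracket [-1, -0.5]
m = -0.75, g(m) = -1.328125 (−); new bracket [-0.75, -0.5]
m = -0.625, g(m) = 0.126953 (+); new bracket [-0.75, -0.625]
m = -0.6875, g(m) = -0.5725 (−); new bracket [-0.6875, -0.625]

[-0.6875, -0.625]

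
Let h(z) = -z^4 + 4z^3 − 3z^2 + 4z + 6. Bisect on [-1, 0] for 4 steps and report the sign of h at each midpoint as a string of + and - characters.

+-++

z = -0.5 gives h = 2.6875, positive; keep [-1, -0.5]
z = -0.75 gives h = -0.691406, negative; keep [-0.75, -0.5]
z = -0.625 gives h = 1.198975, positive; keep [-0.75, -0.625]
z = -0.6875 gives h = 0.3088, positive; keep [-0.75, -0.6875]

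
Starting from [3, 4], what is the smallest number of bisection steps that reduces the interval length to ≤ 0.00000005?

25

Width after n steps is 1/2^n. Need 2^n ≥ 1/0.00000005 = 20000000.
2^24 = 16777216 < 20000000 ≤ 2^25 = 33554432, so n = 25.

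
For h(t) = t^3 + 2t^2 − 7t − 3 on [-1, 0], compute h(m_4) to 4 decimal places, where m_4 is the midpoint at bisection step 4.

0.3616

m = -0.5, h(m) = 0.875 (+); new bracket [-0.5, 0]
m = -0.25, h(m) = -1.140625 (−); new bracket [-0.5, -0.25]
m = -0.375, h(m) = -0.146484 (−); new bracket [-0.5, -0.375]
m = -0.4375, h(m) = 0.3616 (+); new bracket [-0.4375, -0.375]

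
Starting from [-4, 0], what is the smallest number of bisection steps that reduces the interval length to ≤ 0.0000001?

26

Width after n steps is 4/2^n. Need 2^n ≥ 4/0.0000001 = 40000000.
2^25 = 33554432 < 40000000 ≤ 2^26 = 67108864, so n = 26.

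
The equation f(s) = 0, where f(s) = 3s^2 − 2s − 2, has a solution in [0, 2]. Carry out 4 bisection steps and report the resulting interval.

s = 1 gives f = -1, negative; keep [1, 2]
s = 1.5 gives f = 1.75, positive; keep [1, 1.5]
s = 1.25 gives f = 0.1875, positive; keep [1, 1.25]
s = 1.125 gives f = -0.4531, negative; keep [1.125, 1.25]

[1.125, 1.25]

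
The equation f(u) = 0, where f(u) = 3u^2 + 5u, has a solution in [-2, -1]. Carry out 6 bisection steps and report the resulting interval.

[-1.671875, -1.65625]

m = -1.5, f(m) = -0.75 (−); new bracket [-2, -1.5]
m = -1.75, f(m) = 0.4375 (+); new bracket [-1.75, -1.5]
m = -1.625, f(m) = -0.203125 (−); new bracket [-1.75, -1.625]
m = -1.6875, f(m) = 0.1055 (+); new bracket [-1.6875, -1.625]
m = -1.65625, f(m) = -0.0518 (−); new bracket [-1.6875, -1.65625]
m = -1.671875, f(m) = 0.0261 (+); new bracket [-1.671875, -1.65625]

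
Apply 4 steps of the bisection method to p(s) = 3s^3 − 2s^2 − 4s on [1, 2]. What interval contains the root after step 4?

[1.5, 1.5625]

p(1.5) = -0.375 < 0, so the root lies in [1.5, 2]
p(1.75) = 2.953125 > 0, so the root lies in [1.5, 1.75]
p(1.625) = 1.091797 > 0, so the root lies in [1.5, 1.625]
p(1.5625) = 0.3113 > 0, so the root lies in [1.5, 1.5625]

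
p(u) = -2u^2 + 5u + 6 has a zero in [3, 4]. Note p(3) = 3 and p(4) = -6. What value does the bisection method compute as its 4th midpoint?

3.4375

midpoint 3.5: p = -1 < 0 → [3, 3.5]
midpoint 3.25: p = 1.125 > 0 → [3.25, 3.5]
midpoint 3.375: p = 0.09375 > 0 → [3.375, 3.5]
midpoint 3.4375: p = -0.4453 < 0 → [3.375, 3.4375]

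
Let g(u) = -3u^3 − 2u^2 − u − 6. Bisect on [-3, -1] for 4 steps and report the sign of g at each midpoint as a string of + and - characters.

m = -2, g(m) = 12 (+); new bracket [-2, -1]
m = -1.5, g(m) = 1.125 (+); new bracket [-1.5, -1]
m = -1.25, g(m) = -2.015625 (−); new bracket [-1.5, -1.25]
m = -1.375, g(m) = -0.6074 (−); new bracket [-1.5, -1.375]

++--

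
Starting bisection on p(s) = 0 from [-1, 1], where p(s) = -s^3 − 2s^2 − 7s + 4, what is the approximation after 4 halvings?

0.375

midpoint 0: p = 4 > 0 → [0, 1]
midpoint 0.5: p = -0.125 < 0 → [0, 0.5]
midpoint 0.25: p = 2.109375 > 0 → [0.25, 0.5]
midpoint 0.375: p = 1.041 > 0 → [0.375, 0.5]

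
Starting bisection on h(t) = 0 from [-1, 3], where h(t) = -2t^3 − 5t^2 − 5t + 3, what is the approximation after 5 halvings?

t = 1 gives h = -9, negative; keep [-1, 1]
t = 0 gives h = 3, positive; keep [0, 1]
t = 0.5 gives h = -1, negative; keep [0, 0.5]
t = 0.25 gives h = 1.4062, positive; keep [0.25, 0.5]
t = 0.375 gives h = 0.3164, positive; keep [0.375, 0.5]

0.375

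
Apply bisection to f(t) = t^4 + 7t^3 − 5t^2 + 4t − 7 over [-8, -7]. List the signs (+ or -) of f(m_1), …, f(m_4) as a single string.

midpoint -7.5: f = -107.3125 < 0 → [-8, -7.5]
midpoint -7.75: f = 10.800781 > 0 → [-7.75, -7.5]
midpoint -7.625: f = -51.126709 < 0 → [-7.75, -7.625]
midpoint -7.6875: f = -20.8979 < 0 → [-7.75, -7.6875]

-+--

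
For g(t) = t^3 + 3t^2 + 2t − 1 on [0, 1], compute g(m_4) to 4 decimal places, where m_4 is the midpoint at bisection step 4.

-0.0515

m = 0.5, g(m) = 0.875 (+); new bracket [0, 0.5]
m = 0.25, g(m) = -0.296875 (−); new bracket [0.25, 0.5]
m = 0.375, g(m) = 0.224609 (+); new bracket [0.25, 0.375]
m = 0.3125, g(m) = -0.0515 (−); new bracket [0.3125, 0.375]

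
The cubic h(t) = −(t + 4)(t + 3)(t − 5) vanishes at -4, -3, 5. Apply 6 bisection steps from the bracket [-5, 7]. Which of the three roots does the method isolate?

5

m = 1, h(m) = 80 (+); new bracket [1, 7]
m = 4, h(m) = 56 (+); new bracket [4, 7]
m = 5.5, h(m) = -40.375 (−); new bracket [4, 5.5]
m = 4.75, h(m) = 16.9531 (+); new bracket [4.75, 5.5]
m = 5.125, h(m) = -9.2676 (−); new bracket [4.75, 5.125]
m = 4.9375, h(m) = 4.4338 (+); new bracket [4.9375, 5.125]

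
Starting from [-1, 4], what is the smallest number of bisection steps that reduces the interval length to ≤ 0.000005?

20

Width after n steps is 5/2^n. Need 2^n ≥ 5/0.000005 = 1000000.
2^19 = 524288 < 1000000 ≤ 2^20 = 1048576, so n = 20.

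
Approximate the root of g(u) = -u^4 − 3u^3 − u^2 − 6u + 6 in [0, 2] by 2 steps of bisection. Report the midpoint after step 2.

0.5

midpoint 1: g = -5 < 0 → [0, 1]
midpoint 0.5: g = 2.3125 > 0 → [0.5, 1]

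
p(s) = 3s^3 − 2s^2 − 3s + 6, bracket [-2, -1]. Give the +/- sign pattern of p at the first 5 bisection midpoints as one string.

midpoint -1.5: p = -4.125 < 0 → [-1.5, -1]
midpoint -1.25: p = 0.765625 > 0 → [-1.5, -1.25]
midpoint -1.375: p = -1.455078 < 0 → [-1.375, -1.25]
midpoint -1.3125: p = -0.2908 < 0 → [-1.3125, -1.25]
midpoint -1.28125: p = 0.2506 > 0 → [-1.3125, -1.28125]

-+--+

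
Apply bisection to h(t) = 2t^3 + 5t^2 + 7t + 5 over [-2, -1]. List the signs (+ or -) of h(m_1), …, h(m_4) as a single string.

-+--

m = -1.5, h(m) = -1 (−); new bracket [-1.5, -1]
m = -1.25, h(m) = 0.15625 (+); new bracket [-1.5, -1.25]
m = -1.375, h(m) = -0.371094 (−); new bracket [-1.375, -1.25]
m = -1.3125, h(m) = -0.0962 (−); new bracket [-1.3125, -1.25]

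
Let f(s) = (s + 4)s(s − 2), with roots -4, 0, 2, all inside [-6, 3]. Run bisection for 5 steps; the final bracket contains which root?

f(-1.5) = 13.125 > 0, so the root lies in [-6, -1.5]
f(-3.75) = 5.390625 > 0, so the root lies in [-6, -3.75]
f(-4.875) = -29.326172 < 0, so the root lies in [-4.875, -3.75]
f(-4.3125) = -8.5071 < 0, so the root lies in [-4.3125, -3.75]
f(-4.03125) = -0.7598 < 0, so the root lies in [-4.03125, -3.75]

-4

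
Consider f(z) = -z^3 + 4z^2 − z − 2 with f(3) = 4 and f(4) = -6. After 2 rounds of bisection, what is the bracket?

f(3.5) = 0.625 > 0, so the root lies in [3.5, 4]
f(3.75) = -2.234375 < 0, so the root lies in [3.5, 3.75]

[3.5, 3.75]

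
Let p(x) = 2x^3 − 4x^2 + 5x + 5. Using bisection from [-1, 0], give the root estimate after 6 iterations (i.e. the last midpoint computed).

x = -0.5 gives p = 1.25, positive; keep [-1, -0.5]
x = -0.75 gives p = -1.84375, negative; keep [-0.75, -0.5]
x = -0.625 gives p = -0.175781, negative; keep [-0.625, -0.5]
x = -0.5625 gives p = 0.5659, positive; keep [-0.625, -0.5625]
x = -0.59375 gives p = 0.2025, positive; keep [-0.625, -0.59375]
x = -0.609375 gives p = 0.0152, positive; keep [-0.625, -0.609375]

-0.609375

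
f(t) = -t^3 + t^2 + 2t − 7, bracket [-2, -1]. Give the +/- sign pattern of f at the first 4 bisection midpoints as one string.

---+

midpoint -1.5: f = -4.375 < 0 → [-2, -1.5]
midpoint -1.75: f = -2.078125 < 0 → [-2, -1.75]
midpoint -1.875: f = -0.642578 < 0 → [-2, -1.875]
midpoint -1.9375: f = 0.1521 > 0 → [-1.9375, -1.875]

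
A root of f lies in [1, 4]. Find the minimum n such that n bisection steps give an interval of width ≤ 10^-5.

19

Width after n steps is 3/2^n. Need 2^n ≥ 3/10^-5 = 300000.
2^18 = 262144 < 300000 ≤ 2^19 = 524288, so n = 19.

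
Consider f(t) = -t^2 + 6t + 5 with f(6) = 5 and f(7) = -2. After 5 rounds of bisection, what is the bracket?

f(6.5) = 1.75 > 0, so the root lies in [6.5, 7]
f(6.75) = -0.0625 < 0, so the root lies in [6.5, 6.75]
f(6.625) = 0.859375 > 0, so the root lies in [6.625, 6.75]
f(6.6875) = 0.4023 > 0, so the root lies in [6.6875, 6.75]
f(6.71875) = 0.1709 > 0, so the root lies in [6.71875, 6.75]

[6.71875, 6.75]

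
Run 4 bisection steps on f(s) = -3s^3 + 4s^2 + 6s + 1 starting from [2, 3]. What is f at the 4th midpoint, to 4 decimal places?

-0.8337

f(2.5) = -5.875 < 0, so the root lies in [2, 2.5]
f(2.25) = 0.578125 > 0, so the root lies in [2.25, 2.5]
f(2.375) = -2.376953 < 0, so the root lies in [2.25, 2.375]
f(2.3125) = -0.8337 < 0, so the root lies in [2.25, 2.3125]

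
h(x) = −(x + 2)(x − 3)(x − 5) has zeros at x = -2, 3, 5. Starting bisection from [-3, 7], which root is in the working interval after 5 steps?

-2

h(2) = -12 < 0, so the root lies in [-3, 2]
h(-0.5) = -28.875 < 0, so the root lies in [-3, -0.5]
h(-1.75) = -8.015625 < 0, so the root lies in [-3, -1.75]
h(-2.375) = 14.8652 > 0, so the root lies in [-2.375, -1.75]
h(-2.0625) = 2.2346 > 0, so the root lies in [-2.0625, -1.75]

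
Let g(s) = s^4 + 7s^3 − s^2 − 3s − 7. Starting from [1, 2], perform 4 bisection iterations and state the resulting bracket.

[1.125, 1.1875]

s = 1.5 gives g = 14.9375, positive; keep [1, 1.5]
s = 1.25 gives g = 3.800781, positive; keep [1, 1.25]
s = 1.125 gives g = -0.072021, negative; keep [1.125, 1.25]
s = 1.1875 gives g = 1.7378, positive; keep [1.125, 1.1875]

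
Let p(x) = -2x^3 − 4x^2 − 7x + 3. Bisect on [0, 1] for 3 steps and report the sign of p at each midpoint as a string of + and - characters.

p(0.5) = -1.75 < 0, so the root lies in [0, 0.5]
p(0.25) = 0.96875 > 0, so the root lies in [0.25, 0.5]
p(0.375) = -0.292969 < 0, so the root lies in [0.25, 0.375]

-+-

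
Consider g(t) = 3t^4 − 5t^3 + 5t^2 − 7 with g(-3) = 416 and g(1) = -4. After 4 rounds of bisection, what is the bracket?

[-1, -0.75]

midpoint -1: g = 6 > 0 → [-1, 1]
midpoint 0: g = -7 < 0 → [-1, 0]
midpoint -0.5: g = -4.9375 < 0 → [-1, -0.5]
midpoint -0.75: g = -1.1289 < 0 → [-1, -0.75]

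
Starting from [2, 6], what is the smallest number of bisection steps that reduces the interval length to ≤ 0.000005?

Width after n steps is 4/2^n. Need 2^n ≥ 4/0.000005 = 800000.
2^19 = 524288 < 800000 ≤ 2^20 = 1048576, so n = 20.

20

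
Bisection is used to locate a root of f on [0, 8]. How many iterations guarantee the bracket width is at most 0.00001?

20

Width after n steps is 8/2^n. Need 2^n ≥ 8/0.00001 = 800000.
2^19 = 524288 < 800000 ≤ 2^20 = 1048576, so n = 20.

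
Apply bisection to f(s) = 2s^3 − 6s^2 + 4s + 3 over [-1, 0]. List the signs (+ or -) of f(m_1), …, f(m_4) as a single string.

-++-

s = -0.5 gives f = -0.75, negative; keep [-0.5, 0]
s = -0.25 gives f = 1.59375, positive; keep [-0.5, -0.25]
s = -0.375 gives f = 0.550781, positive; keep [-0.5, -0.375]
s = -0.4375 gives f = -0.0659, negative; keep [-0.4375, -0.375]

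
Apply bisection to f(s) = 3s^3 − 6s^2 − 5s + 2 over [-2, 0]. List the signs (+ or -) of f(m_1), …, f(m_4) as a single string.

midpoint -1: f = -2 < 0 → [-1, 0]
midpoint -0.5: f = 2.625 > 0 → [-1, -0.5]
midpoint -0.75: f = 1.109375 > 0 → [-1, -0.75]
midpoint -0.875: f = -0.2285 < 0 → [-0.875, -0.75]

-++-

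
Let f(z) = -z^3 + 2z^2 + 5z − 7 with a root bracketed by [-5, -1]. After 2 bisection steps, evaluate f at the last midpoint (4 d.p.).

-1.0000

z = -3 gives f = 23, positive; keep [-3, -1]
z = -2 gives f = -1, negative; keep [-3, -2]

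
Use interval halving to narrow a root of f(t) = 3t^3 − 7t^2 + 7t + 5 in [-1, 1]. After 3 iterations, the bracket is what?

[-0.5, -0.25]

f(0) = 5 > 0, so the root lies in [-1, 0]
f(-0.5) = -0.625 < 0, so the root lies in [-0.5, 0]
f(-0.25) = 2.765625 > 0, so the root lies in [-0.5, -0.25]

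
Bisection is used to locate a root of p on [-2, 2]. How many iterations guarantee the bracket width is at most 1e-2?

Width after n steps is 4/2^n. Need 2^n ≥ 4/1e-2 = 400.
2^8 = 256 < 400 ≤ 2^9 = 512, so n = 9.

9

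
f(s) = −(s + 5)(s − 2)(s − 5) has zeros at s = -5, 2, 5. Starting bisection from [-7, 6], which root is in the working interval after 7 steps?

-5

m = -0.5, f(m) = -61.875 (−); new bracket [-7, -0.5]
m = -3.75, f(m) = -62.890625 (−); new bracket [-7, -3.75]
m = -5.375, f(m) = 28.693359 (+); new bracket [-5.375, -3.75]
m = -4.5625, f(m) = -27.4548 (−); new bracket [-5.375, -4.5625]
m = -4.96875, f(m) = -2.1709 (−); new bracket [-5.375, -4.96875]
m = -5.171875, f(m) = 12.5385 (+); new bracket [-5.171875, -4.96875]
m = -5.0703125, f(m) = 5.0063 (+); new bracket [-5.0703125, -4.96875]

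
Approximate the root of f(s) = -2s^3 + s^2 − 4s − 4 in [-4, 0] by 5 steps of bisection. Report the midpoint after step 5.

f(-2) = 24 > 0, so the root lies in [-2, 0]
f(-1) = 3 > 0, so the root lies in [-1, 0]
f(-0.5) = -1.5 < 0, so the root lies in [-1, -0.5]
f(-0.75) = 0.4062 > 0, so the root lies in [-0.75, -0.5]
f(-0.625) = -0.6211 < 0, so the root lies in [-0.75, -0.625]

-0.625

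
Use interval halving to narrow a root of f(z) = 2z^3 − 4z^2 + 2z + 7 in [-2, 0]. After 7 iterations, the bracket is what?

midpoint -1: f = -1 < 0 → [-1, 0]
midpoint -0.5: f = 4.75 > 0 → [-1, -0.5]
midpoint -0.75: f = 2.40625 > 0 → [-1, -0.75]
midpoint -0.875: f = 0.8477 > 0 → [-1, -0.875]
midpoint -0.9375: f = -0.0386 < 0 → [-0.9375, -0.875]
midpoint -0.90625: f = 0.4138 > 0 → [-0.9375, -0.90625]
midpoint -0.921875: f = 0.1899 > 0 → [-0.9375, -0.921875]

[-0.9375, -0.921875]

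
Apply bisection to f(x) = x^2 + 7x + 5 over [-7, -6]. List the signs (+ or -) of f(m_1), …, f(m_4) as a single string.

++--

f(-6.5) = 1.75 > 0, so the root lies in [-6.5, -6]
f(-6.25) = 0.3125 > 0, so the root lies in [-6.25, -6]
f(-6.125) = -0.359375 < 0, so the root lies in [-6.25, -6.125]
f(-6.1875) = -0.0273 < 0, so the root lies in [-6.25, -6.1875]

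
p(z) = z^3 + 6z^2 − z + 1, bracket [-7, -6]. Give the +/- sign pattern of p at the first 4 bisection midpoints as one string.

m = -6.5, p(m) = -13.625 (−); new bracket [-6.5, -6]
m = -6.25, p(m) = -2.515625 (−); new bracket [-6.25, -6]
m = -6.125, p(m) = 2.435547 (+); new bracket [-6.25, -6.125]
m = -6.1875, p(m) = 0.009 (+); new bracket [-6.25, -6.1875]

--++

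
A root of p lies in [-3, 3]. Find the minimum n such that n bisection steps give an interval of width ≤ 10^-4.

16

Width after n steps is 6/2^n. Need 2^n ≥ 6/10^-4 = 60000.
2^15 = 32768 < 60000 ≤ 2^16 = 65536, so n = 16.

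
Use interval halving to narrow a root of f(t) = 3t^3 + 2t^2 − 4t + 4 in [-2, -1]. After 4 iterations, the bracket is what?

m = -1.5, f(m) = 4.375 (+); new bracket [-2, -1.5]
m = -1.75, f(m) = 1.046875 (+); new bracket [-2, -1.75]
m = -1.875, f(m) = -1.244141 (−); new bracket [-1.875, -1.75]
m = -1.8125, f(m) = -0.0427 (−); new bracket [-1.8125, -1.75]

[-1.8125, -1.75]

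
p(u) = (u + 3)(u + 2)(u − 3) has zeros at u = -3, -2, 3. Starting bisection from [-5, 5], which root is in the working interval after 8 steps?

3

midpoint 0: p = -18 < 0 → [0, 5]
midpoint 2.5: p = -12.375 < 0 → [2.5, 5]
midpoint 3.75: p = 29.109375 > 0 → [2.5, 3.75]
midpoint 3.125: p = 3.9238 > 0 → [2.5, 3.125]
midpoint 2.8125: p = -5.2449 < 0 → [2.8125, 3.125]
midpoint 2.96875: p = -0.9268 < 0 → [2.96875, 3.125]
midpoint 3.046875: p = 1.4305 > 0 → [2.96875, 3.046875]
midpoint 3.0078125: p = 0.235 > 0 → [2.96875, 3.0078125]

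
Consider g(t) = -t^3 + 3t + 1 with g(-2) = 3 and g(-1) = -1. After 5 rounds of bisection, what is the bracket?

[-1.5625, -1.53125]

midpoint -1.5: g = -0.125 < 0 → [-2, -1.5]
midpoint -1.75: g = 1.109375 > 0 → [-1.75, -1.5]
midpoint -1.625: g = 0.416016 > 0 → [-1.625, -1.5]
midpoint -1.5625: g = 0.1272 > 0 → [-1.5625, -1.5]
midpoint -1.53125: g = -0.0034 < 0 → [-1.5625, -1.53125]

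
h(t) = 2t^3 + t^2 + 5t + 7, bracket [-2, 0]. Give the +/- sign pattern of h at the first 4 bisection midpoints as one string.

+---

h(-1) = 1 > 0, so the root lies in [-2, -1]
h(-1.5) = -5 < 0, so the root lies in [-1.5, -1]
h(-1.25) = -1.59375 < 0, so the root lies in [-1.25, -1]
h(-1.125) = -0.207 < 0, so the root lies in [-1.125, -1]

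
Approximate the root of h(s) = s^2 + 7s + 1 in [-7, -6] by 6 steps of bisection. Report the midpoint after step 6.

s = -6.5 gives h = -2.25, negative; keep [-7, -6.5]
s = -6.75 gives h = -0.6875, negative; keep [-7, -6.75]
s = -6.875 gives h = 0.140625, positive; keep [-6.875, -6.75]
s = -6.8125 gives h = -0.2773, negative; keep [-6.875, -6.8125]
s = -6.84375 gives h = -0.0693, negative; keep [-6.875, -6.84375]
s = -6.859375 gives h = 0.0354, positive; keep [-6.859375, -6.84375]

-6.859375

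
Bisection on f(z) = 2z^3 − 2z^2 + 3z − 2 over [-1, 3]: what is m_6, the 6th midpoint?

0.8125

z = 1 gives f = 1, positive; keep [-1, 1]
z = 0 gives f = -2, negative; keep [0, 1]
z = 0.5 gives f = -0.75, negative; keep [0.5, 1]
z = 0.75 gives f = -0.0312, negative; keep [0.75, 1]
z = 0.875 gives f = 0.4336, positive; keep [0.75, 0.875]
z = 0.8125 gives f = 0.1899, positive; keep [0.75, 0.8125]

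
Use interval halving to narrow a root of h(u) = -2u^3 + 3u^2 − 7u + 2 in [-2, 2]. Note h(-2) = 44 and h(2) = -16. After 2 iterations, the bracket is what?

h(0) = 2 > 0, so the root lies in [0, 2]
h(1) = -4 < 0, so the root lies in [0, 1]

[0, 1]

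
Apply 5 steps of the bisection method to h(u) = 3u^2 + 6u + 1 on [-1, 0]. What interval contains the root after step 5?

[-0.1875, -0.15625]

midpoint -0.5: h = -1.25 < 0 → [-0.5, 0]
midpoint -0.25: h = -0.3125 < 0 → [-0.25, 0]
midpoint -0.125: h = 0.296875 > 0 → [-0.25, -0.125]
midpoint -0.1875: h = -0.0195 < 0 → [-0.1875, -0.125]
midpoint -0.15625: h = 0.1357 > 0 → [-0.1875, -0.15625]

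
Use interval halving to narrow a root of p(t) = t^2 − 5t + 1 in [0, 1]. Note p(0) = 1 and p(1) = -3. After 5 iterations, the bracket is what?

[0.1875, 0.21875]

t = 0.5 gives p = -1.25, negative; keep [0, 0.5]
t = 0.25 gives p = -0.1875, negative; keep [0, 0.25]
t = 0.125 gives p = 0.390625, positive; keep [0.125, 0.25]
t = 0.1875 gives p = 0.0977, positive; keep [0.1875, 0.25]
t = 0.21875 gives p = -0.0459, negative; keep [0.1875, 0.21875]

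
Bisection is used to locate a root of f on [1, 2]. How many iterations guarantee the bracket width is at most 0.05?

5

Width after n steps is 1/2^n. Need 2^n ≥ 1/0.05 = 20.
2^4 = 16 < 20 ≤ 2^5 = 32, so n = 5.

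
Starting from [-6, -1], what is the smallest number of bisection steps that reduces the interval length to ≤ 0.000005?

20

Width after n steps is 5/2^n. Need 2^n ≥ 5/0.000005 = 1000000.
2^19 = 524288 < 1000000 ≤ 2^20 = 1048576, so n = 20.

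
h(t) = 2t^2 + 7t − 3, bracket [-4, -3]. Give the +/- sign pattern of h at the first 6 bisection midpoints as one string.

t = -3.5 gives h = -3, negative; keep [-4, -3.5]
t = -3.75 gives h = -1.125, negative; keep [-4, -3.75]
t = -3.875 gives h = -0.09375, negative; keep [-4, -3.875]
t = -3.9375 gives h = 0.4453, positive; keep [-3.9375, -3.875]
t = -3.90625 gives h = 0.1738, positive; keep [-3.90625, -3.875]
t = -3.890625 gives h = 0.0396, positive; keep [-3.890625, -3.875]

---+++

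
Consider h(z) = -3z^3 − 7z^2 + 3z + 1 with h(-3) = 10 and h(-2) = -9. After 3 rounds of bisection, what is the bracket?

[-2.75, -2.625]

z = -2.5 gives h = -3.375, negative; keep [-3, -2.5]
z = -2.75 gives h = 2.203125, positive; keep [-2.75, -2.5]
z = -2.625 gives h = -0.845703, negative; keep [-2.75, -2.625]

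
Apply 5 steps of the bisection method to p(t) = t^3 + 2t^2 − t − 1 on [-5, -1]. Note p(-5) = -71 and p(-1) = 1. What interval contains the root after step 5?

[-2.25, -2.125]

m = -3, p(m) = -7 (−); new bracket [-3, -1]
m = -2, p(m) = 1 (+); new bracket [-3, -2]
m = -2.5, p(m) = -1.625 (−); new bracket [-2.5, -2]
m = -2.25, p(m) = -0.0156 (−); new bracket [-2.25, -2]
m = -2.125, p(m) = 0.5605 (+); new bracket [-2.25, -2.125]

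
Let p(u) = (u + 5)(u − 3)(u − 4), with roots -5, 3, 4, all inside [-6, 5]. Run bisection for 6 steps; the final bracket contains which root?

-5

midpoint -0.5: p = 70.875 > 0 → [-6, -0.5]
midpoint -3.25: p = 79.296875 > 0 → [-6, -3.25]
midpoint -4.625: p = 24.662109 > 0 → [-6, -4.625]
midpoint -5.3125: p = -24.1907 < 0 → [-5.3125, -4.625]
midpoint -4.96875: p = 2.2334 > 0 → [-5.3125, -4.96875]
midpoint -5.140625: p = -10.464 < 0 → [-5.140625, -4.96875]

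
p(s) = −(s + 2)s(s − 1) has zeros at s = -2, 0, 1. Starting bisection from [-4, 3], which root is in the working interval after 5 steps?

-2

m = -0.5, p(m) = -1.125 (−); new bracket [-4, -0.5]
m = -2.25, p(m) = 1.828125 (+); new bracket [-2.25, -0.5]
m = -1.375, p(m) = -2.041016 (−); new bracket [-2.25, -1.375]
m = -1.8125, p(m) = -0.9558 (−); new bracket [-2.25, -1.8125]
m = -2.03125, p(m) = 0.1924 (+); new bracket [-2.03125, -1.8125]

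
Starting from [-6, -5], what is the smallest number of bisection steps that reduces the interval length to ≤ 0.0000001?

24

Width after n steps is 1/2^n. Need 2^n ≥ 1/0.0000001 = 10000000.
2^23 = 8388608 < 10000000 ≤ 2^24 = 16777216, so n = 24.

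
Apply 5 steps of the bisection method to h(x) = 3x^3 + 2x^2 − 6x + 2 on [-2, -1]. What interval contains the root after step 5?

midpoint -1.5: h = 5.375 > 0 → [-2, -1.5]
midpoint -1.75: h = 2.546875 > 0 → [-2, -1.75]
midpoint -1.875: h = 0.505859 > 0 → [-2, -1.875]
midpoint -1.9375: h = -0.6868 < 0 → [-1.9375, -1.875]
midpoint -1.90625: h = -0.0757 < 0 → [-1.90625, -1.875]

[-1.90625, -1.875]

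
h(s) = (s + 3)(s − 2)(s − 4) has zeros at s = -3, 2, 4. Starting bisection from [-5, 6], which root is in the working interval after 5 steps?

m = 0.5, h(m) = 18.375 (+); new bracket [-5, 0.5]
m = -2.25, h(m) = 19.921875 (+); new bracket [-5, -2.25]
m = -3.625, h(m) = -26.806641 (−); new bracket [-3.625, -2.25]
m = -2.9375, h(m) = 2.1409 (+); new bracket [-3.625, -2.9375]
m = -3.28125, h(m) = -10.8152 (−); new bracket [-3.28125, -2.9375]

-3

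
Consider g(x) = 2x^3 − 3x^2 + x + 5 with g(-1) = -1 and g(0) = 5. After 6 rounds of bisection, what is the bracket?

g(-0.5) = 3.5 > 0, so the root lies in [-1, -0.5]
g(-0.75) = 1.71875 > 0, so the root lies in [-1, -0.75]
g(-0.875) = 0.488281 > 0, so the root lies in [-1, -0.875]
g(-0.9375) = -0.2222 < 0, so the root lies in [-0.9375, -0.875]
g(-0.90625) = 0.1413 > 0, so the root lies in [-0.9375, -0.90625]
g(-0.921875) = -0.0384 < 0, so the root lies in [-0.921875, -0.90625]

[-0.921875, -0.90625]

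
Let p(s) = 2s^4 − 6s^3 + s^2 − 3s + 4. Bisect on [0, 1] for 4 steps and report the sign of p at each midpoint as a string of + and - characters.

midpoint 0.5: p = 2.125 > 0 → [0.5, 1]
midpoint 0.75: p = 0.414062 > 0 → [0.75, 1]
midpoint 0.875: p = -0.706543 < 0 → [0.75, 0.875]
midpoint 0.8125: p = -0.124 < 0 → [0.75, 0.8125]

++--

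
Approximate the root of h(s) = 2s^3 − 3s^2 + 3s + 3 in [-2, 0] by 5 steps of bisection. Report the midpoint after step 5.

-0.5625

h(-1) = -5 < 0, so the root lies in [-1, 0]
h(-0.5) = 0.5 > 0, so the root lies in [-1, -0.5]
h(-0.75) = -1.78125 < 0, so the root lies in [-0.75, -0.5]
h(-0.625) = -0.5352 < 0, so the root lies in [-0.625, -0.5]
h(-0.5625) = 0.0073 > 0, so the root lies in [-0.625, -0.5625]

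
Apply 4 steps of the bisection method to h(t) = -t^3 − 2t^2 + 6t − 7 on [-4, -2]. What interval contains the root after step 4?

[-4, -3.875]

t = -3 gives h = -16, negative; keep [-4, -3]
t = -3.5 gives h = -9.625, negative; keep [-4, -3.5]
t = -3.75 gives h = -4.890625, negative; keep [-4, -3.75]
t = -3.875 gives h = -2.0957, negative; keep [-4, -3.875]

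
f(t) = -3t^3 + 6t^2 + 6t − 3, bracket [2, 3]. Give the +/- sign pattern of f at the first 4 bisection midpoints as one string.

+--+

midpoint 2.5: f = 2.625 > 0 → [2.5, 3]
midpoint 2.75: f = -3.515625 < 0 → [2.5, 2.75]
midpoint 2.625: f = -0.169922 < 0 → [2.5, 2.625]
midpoint 2.5625: f = 1.2942 > 0 → [2.5625, 2.625]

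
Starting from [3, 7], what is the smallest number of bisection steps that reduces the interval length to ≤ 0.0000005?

Width after n steps is 4/2^n. Need 2^n ≥ 4/0.0000005 = 8000000.
2^22 = 4194304 < 8000000 ≤ 2^23 = 8388608, so n = 23.

23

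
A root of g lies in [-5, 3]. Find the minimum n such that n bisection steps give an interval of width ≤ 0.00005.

18

Width after n steps is 8/2^n. Need 2^n ≥ 8/0.00005 = 160000.
2^17 = 131072 < 160000 ≤ 2^18 = 262144, so n = 18.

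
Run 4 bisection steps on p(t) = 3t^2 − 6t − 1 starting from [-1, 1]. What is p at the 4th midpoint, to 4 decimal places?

-0.2031

p(0) = -1 < 0, so the root lies in [-1, 0]
p(-0.5) = 2.75 > 0, so the root lies in [-0.5, 0]
p(-0.25) = 0.6875 > 0, so the root lies in [-0.25, 0]
p(-0.125) = -0.2031 < 0, so the root lies in [-0.25, -0.125]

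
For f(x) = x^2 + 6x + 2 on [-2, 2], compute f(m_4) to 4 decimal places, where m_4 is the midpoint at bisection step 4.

0.5625

m = 0, f(m) = 2 (+); new bracket [-2, 0]
m = -1, f(m) = -3 (−); new bracket [-1, 0]
m = -0.5, f(m) = -0.75 (−); new bracket [-0.5, 0]
m = -0.25, f(m) = 0.5625 (+); new bracket [-0.5, -0.25]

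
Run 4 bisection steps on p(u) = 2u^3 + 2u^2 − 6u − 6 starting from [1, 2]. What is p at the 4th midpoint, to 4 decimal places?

p(1.5) = -3.75 < 0, so the root lies in [1.5, 2]
p(1.75) = 0.34375 > 0, so the root lies in [1.5, 1.75]
p(1.625) = -1.886719 < 0, so the root lies in [1.625, 1.75]
p(1.6875) = -0.8188 < 0, so the root lies in [1.6875, 1.75]

-0.8188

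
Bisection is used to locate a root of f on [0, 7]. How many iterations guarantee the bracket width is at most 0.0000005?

Width after n steps is 7/2^n. Need 2^n ≥ 7/0.0000005 = 14000000.
2^23 = 8388608 < 14000000 ≤ 2^24 = 16777216, so n = 24.

24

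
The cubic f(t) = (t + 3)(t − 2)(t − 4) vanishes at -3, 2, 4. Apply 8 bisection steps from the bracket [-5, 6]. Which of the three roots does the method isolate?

t = 0.5 gives f = 18.375, positive; keep [-5, 0.5]
t = -2.25 gives f = 19.921875, positive; keep [-5, -2.25]
t = -3.625 gives f = -26.806641, negative; keep [-3.625, -2.25]
t = -2.9375 gives f = 2.1409, positive; keep [-3.625, -2.9375]
t = -3.28125 gives f = -10.8152, negative; keep [-3.28125, -2.9375]
t = -3.109375 gives f = -3.973, negative; keep [-3.109375, -2.9375]
t = -3.0234375 gives f = -0.8269, negative; keep [-3.0234375, -2.9375]
t = -2.98046875 gives f = 0.679, positive; keep [-3.0234375, -2.98046875]

-3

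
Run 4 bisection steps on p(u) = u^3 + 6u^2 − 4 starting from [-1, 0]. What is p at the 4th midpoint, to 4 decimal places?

m = -0.5, p(m) = -2.625 (−); new bracket [-1, -0.5]
m = -0.75, p(m) = -1.046875 (−); new bracket [-1, -0.75]
m = -0.875, p(m) = -0.076172 (−); new bracket [-1, -0.875]
m = -0.9375, p(m) = 0.4495 (+); new bracket [-0.9375, -0.875]

0.4495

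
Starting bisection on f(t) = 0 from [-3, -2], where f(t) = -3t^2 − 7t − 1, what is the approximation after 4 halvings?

t = -2.5 gives f = -2.25, negative; keep [-2.5, -2]
t = -2.25 gives f = -0.4375, negative; keep [-2.25, -2]
t = -2.125 gives f = 0.328125, positive; keep [-2.25, -2.125]
t = -2.1875 gives f = -0.043, negative; keep [-2.1875, -2.125]

-2.1875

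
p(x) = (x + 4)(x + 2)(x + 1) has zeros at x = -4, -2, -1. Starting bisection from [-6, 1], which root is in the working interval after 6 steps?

x = -2.5 gives p = 1.125, positive; keep [-6, -2.5]
x = -4.25 gives p = -1.828125, negative; keep [-4.25, -2.5]
x = -3.375 gives p = 2.041016, positive; keep [-4.25, -3.375]
x = -3.8125 gives p = 0.9558, positive; keep [-4.25, -3.8125]
x = -4.03125 gives p = -0.1924, negative; keep [-4.03125, -3.8125]
x = -3.921875 gives p = 0.4387, positive; keep [-4.03125, -3.921875]

-4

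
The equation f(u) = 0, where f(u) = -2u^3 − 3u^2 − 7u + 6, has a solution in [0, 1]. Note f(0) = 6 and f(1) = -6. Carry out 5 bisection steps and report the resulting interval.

f(0.5) = 1.5 > 0, so the root lies in [0.5, 1]
f(0.75) = -1.78125 < 0, so the root lies in [0.5, 0.75]
f(0.625) = -0.035156 < 0, so the root lies in [0.5, 0.625]
f(0.5625) = 0.7573 > 0, so the root lies in [0.5625, 0.625]
f(0.59375) = 0.3675 > 0, so the root lies in [0.59375, 0.625]

[0.59375, 0.625]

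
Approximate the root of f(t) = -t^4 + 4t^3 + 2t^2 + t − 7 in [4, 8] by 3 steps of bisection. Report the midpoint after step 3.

t = 6 gives f = -361, negative; keep [4, 6]
t = 5 gives f = -77, negative; keep [4, 5]
t = 4.5 gives f = -7.5625, negative; keep [4, 4.5]

4.5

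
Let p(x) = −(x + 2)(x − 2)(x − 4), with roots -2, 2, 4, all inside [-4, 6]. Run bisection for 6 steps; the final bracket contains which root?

-2

midpoint 1: p = -9 < 0 → [-4, 1]
midpoint -1.5: p = -9.625 < 0 → [-4, -1.5]
midpoint -2.75: p = 24.046875 > 0 → [-2.75, -1.5]
midpoint -2.125: p = 3.1582 > 0 → [-2.125, -1.5]
midpoint -1.8125: p = -4.155 < 0 → [-2.125, -1.8125]
midpoint -1.96875: p = -0.7403 < 0 → [-2.125, -1.96875]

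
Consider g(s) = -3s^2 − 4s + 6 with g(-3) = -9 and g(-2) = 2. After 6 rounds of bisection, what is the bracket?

m = -2.5, g(m) = -2.75 (−); new bracket [-2.5, -2]
m = -2.25, g(m) = -0.1875 (−); new bracket [-2.25, -2]
m = -2.125, g(m) = 0.953125 (+); new bracket [-2.25, -2.125]
m = -2.1875, g(m) = 0.3945 (+); new bracket [-2.25, -2.1875]
m = -2.21875, g(m) = 0.1064 (+); new bracket [-2.25, -2.21875]
m = -2.234375, g(m) = -0.0398 (−); new bracket [-2.234375, -2.21875]

[-2.234375, -2.21875]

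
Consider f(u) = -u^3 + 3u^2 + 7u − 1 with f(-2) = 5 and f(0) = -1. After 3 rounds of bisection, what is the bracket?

u = -1 gives f = -4, negative; keep [-2, -1]
u = -1.5 gives f = -1.375, negative; keep [-2, -1.5]
u = -1.75 gives f = 1.296875, positive; keep [-1.75, -1.5]

[-1.75, -1.5]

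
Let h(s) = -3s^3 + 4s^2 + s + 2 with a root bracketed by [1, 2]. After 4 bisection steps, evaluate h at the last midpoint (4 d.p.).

s = 1.5 gives h = 2.375, positive; keep [1.5, 2]
s = 1.75 gives h = -0.078125, negative; keep [1.5, 1.75]
s = 1.625 gives h = 1.314453, positive; keep [1.625, 1.75]
s = 1.6875 gives h = 0.6619, positive; keep [1.6875, 1.75]

0.6619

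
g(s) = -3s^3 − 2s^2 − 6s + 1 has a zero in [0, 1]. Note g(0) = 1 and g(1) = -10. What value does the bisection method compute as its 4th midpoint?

midpoint 0.5: g = -2.875 < 0 → [0, 0.5]
midpoint 0.25: g = -0.671875 < 0 → [0, 0.25]
midpoint 0.125: g = 0.212891 > 0 → [0.125, 0.25]
midpoint 0.1875: g = -0.2151 < 0 → [0.125, 0.1875]

0.1875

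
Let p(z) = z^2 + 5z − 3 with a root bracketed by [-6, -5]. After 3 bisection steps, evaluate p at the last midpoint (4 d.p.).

0.5156

p(-5.5) = -0.25 < 0, so the root lies in [-6, -5.5]
p(-5.75) = 1.3125 > 0, so the root lies in [-5.75, -5.5]
p(-5.625) = 0.515625 > 0, so the root lies in [-5.625, -5.5]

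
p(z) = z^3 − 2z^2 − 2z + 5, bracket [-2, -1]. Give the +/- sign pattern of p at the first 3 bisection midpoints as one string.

p(-1.5) = 0.125 > 0, so the root lies in [-2, -1.5]
p(-1.75) = -2.984375 < 0, so the root lies in [-1.75, -1.5]
p(-1.625) = -1.322266 < 0, so the root lies in [-1.625, -1.5]

+--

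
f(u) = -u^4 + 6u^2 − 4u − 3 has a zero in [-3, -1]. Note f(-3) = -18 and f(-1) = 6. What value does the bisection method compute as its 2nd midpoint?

u = -2 gives f = 13, positive; keep [-3, -2]
u = -2.5 gives f = 5.4375, positive; keep [-3, -2.5]

-2.5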